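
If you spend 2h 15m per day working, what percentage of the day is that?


9.4%

Time: 135 minutes
Day: 1440 minutes
Percentage = (135/1440) × 100 ≈ 9.4%


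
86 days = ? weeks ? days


12 weeks 2 days

Weeks: 86 ÷ 7 = 12 remainder 2


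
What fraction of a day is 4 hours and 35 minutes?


Total minutes: 4×60 + 35 = 275
Day = 24×60 = 1440 minutes
Fraction = 275/1440 ≈ 0.1910
As a percentage: 275/1440 × 100 ≈ 19.10%

0.1910 (19.10%)


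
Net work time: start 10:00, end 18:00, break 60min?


7h 0m (420 minutes)

Total time = (18×60+0) - (10×60+0)
= 1080 - 600 = 480 min
Minus break: 480 - 60 = 420 min
= 7h 0m


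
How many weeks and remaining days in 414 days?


59 weeks 1 days

Weeks: 414 ÷ 7 = 59 remainder 1


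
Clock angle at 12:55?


57.5°

Hour hand (12 ≡ 0 on the dial): 0×30 + 55×0.5 = 27.5°
Minute hand = 55×6 = 330°
Difference = |27.5 - 330| = 302.5°
Since > 180°: 360 - 302.5 = 57.5°


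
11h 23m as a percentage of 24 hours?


0.4743 (47.43%)

Total minutes: 11×60 + 23 = 683
Day = 24×60 = 1440 minutes
Fraction = 683/1440 ≈ 0.4743
As a percentage: 683/1440 × 100 ≈ 47.43%


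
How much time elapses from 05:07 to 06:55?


1h 48m

End time in minutes: 6×60 + 55 = 415
Start time in minutes: 5×60 + 7 = 307
Difference = 415 - 307 = 108 minutes
= 1 hours 48 minutes


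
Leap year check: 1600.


Yes

Rules: divisible by 4 AND (not by 100 OR by 400)
1600 ÷ 4 = 400 exactly → divisible by 4
1600 ÷ 100 = 16 exactly → divisible by 100
1600 ÷ 400 = 4 exactly → divisible by 400
Divisible by 400 → leap year


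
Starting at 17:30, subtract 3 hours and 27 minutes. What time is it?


14:03

Start: 1050 minutes from midnight
Subtract: 207 minutes
Remaining: 1050 - 207 = 843
Hours: 14, Minutes: 3


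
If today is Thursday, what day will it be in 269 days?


Sunday

Start: Thursday (index 3)
(3 + 269) mod 7
= 272 mod 7
= 6
Index 6 → Sunday


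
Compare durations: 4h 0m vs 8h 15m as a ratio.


16:33 (0.48)

Duration 1: 240 minutes
Duration 2: 495 minutes
Ratio = 240:495
GCD = 15
Simplified = 16:33
As a decimal: 16/33 ≈ 0.48


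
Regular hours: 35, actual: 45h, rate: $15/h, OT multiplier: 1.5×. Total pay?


$750.00

Regular: 35h × $15 = $525.00
Overtime: 45 - 35 = 10h
OT pay: 10h × $15 × 1.5 = $225.00
Total = $525.00 + $225.00 = $750.00


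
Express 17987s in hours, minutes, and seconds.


Hours: 17987 ÷ 3600 = 4 remainder 3587
Minutes: 3587 ÷ 60 = 59 remainder 47
Seconds: 47

4h 59m 47s


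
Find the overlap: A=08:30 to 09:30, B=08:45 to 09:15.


30 minutes

Meeting A: 510-570 (in minutes from midnight)
Meeting B: 525-555
Overlap start = max(510, 525) = 525
Overlap end = min(570, 555) = 555
Overlap = max(0, 555 - 525) = 30 min


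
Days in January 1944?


31 days

Month: January (month 1)
January has 31 days


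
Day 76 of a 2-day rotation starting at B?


Shift A

Shifts: A, B
Start: B (index 1)
Day 76: (1 + 76 - 1) mod 2
= 76 mod 2
= 0
Index 0 → shift A


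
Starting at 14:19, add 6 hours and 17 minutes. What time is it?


20:36

Start: 859 minutes from midnight
Add: 377 minutes
Total: 1236 minutes
Hours: 1236 ÷ 60 = 20 remainder 36


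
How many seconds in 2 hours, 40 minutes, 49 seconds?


9649 seconds

Hours: 2 × 3600 = 7200
Minutes: 40 × 60 = 2400
Seconds: 49
Total = 7200 + 2400 + 49 = 9649


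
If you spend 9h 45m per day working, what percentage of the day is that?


Time: 585 minutes
Day: 1440 minutes
Percentage = (585/1440) × 100 ≈ 40.6%

40.6%


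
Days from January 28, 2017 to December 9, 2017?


From January 28, 2017 to December 9, 2017
Rest of January 2017: 31 - 28 = 3
Full months: February 2017 28, March 31, April 30, May 31, June 30, July 31, August 31, September 30, October 31, November 30
Days into December 2017: 9
Total = 3 + 28 + 31 + 30 + 31 + 30 + 31 + 31 + 30 + 31 + 30 + 9 = 315 days

315 days


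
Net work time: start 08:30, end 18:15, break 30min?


Total time = (18×60+15) - (8×60+30)
= 1095 - 510 = 585 min
Minus break: 585 - 30 = 555 min
= 9h 15m

9h 15m (555 minutes)


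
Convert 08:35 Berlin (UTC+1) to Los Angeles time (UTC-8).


Time difference = UTC-8 - UTC+1 = -9 hours
New hour = (8 -9) mod 24
= -1 mod 24 = 23
Minutes unchanged → 23:35; -1 < 0 → previous day

23:35 (previous day)


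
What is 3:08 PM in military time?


15:08

Input: 3:08 PM
PM: 3 + 12 = 15


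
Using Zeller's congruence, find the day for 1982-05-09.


Zeller's congruence:
q=9, m=5, k=82, j=19
h = (9 + ⌊13×6/5⌋ + 82 + ⌊82/4⌋ + ⌊19/4⌋ - 2×19) mod 7
= (9 + 15 + 82 + 20 + 4 - 38) mod 7
= 92 mod 7 = 1
h=1 → Sunday

Sunday


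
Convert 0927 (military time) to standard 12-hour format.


Hour: 9
9 < 12 → AM

9:27 AM


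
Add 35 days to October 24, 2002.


November 28, 2002

Start: October 24, 2002
Add 35 days
October 24 → November 1: 31 - 24 + 1 = 8 days (35 - 8 = 27 left)
November 1 + 27 = November 28, 2002


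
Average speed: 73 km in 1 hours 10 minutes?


62.6 km/h

Distance: 73 km
Time: 1h 10m = 70 min = 70/60 = 7/6 hours
Speed = 73 ÷ (7/6) = 73 × 6 / 7 = 438/7 ≈ 62.6 km/h


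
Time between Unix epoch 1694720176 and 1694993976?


Difference = 1694993976 - 1694720176 = 273800 seconds
In hours: 273800 / 3600 ≈ 76.1
In days: 273800 / 86400 ≈ 3.17

273800 seconds (76.1 hours / 3.17 days)


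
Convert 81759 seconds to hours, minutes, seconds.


Hours: 81759 ÷ 3600 = 22 remainder 2559
Minutes: 2559 ÷ 60 = 42 remainder 39
Seconds: 39

22h 42m 39s


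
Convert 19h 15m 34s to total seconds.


69334 seconds

Hours: 19 × 3600 = 68400
Minutes: 15 × 60 = 900
Seconds: 34
Total = 68400 + 900 + 34 = 69334


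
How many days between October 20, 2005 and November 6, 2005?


From October 20, 2005 to November 6, 2005
Rest of October 2005: 31 - 20 = 11
Days into November 2005: 6
Total = 11 + 6 = 17 days

17 days


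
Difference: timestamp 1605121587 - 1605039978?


Difference = 1605121587 - 1605039978 = 81609 seconds
In hours: 81609 / 3600 ≈ 22.7
In days: 81609 / 86400 ≈ 0.94

81609 seconds (22.7 hours / 0.94 days)


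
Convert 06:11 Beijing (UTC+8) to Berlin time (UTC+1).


Time difference = UTC+1 - UTC+8 = -7 hours
New hour = (6 -7) mod 24
= -1 mod 24 = 23
Minutes unchanged → 23:11; -1 < 0 → previous day

23:11 (previous day)


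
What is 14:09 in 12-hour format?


Hour: 14
14 - 12 = 2 → PM

2:09 PM


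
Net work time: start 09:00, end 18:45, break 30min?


9h 15m (555 minutes)

Total time = (18×60+45) - (9×60+0)
= 1125 - 540 = 585 min
Minus break: 585 - 30 = 555 min
= 9h 15m


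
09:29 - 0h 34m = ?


08:55

Start: 569 minutes from midnight
Subtract: 34 minutes
Remaining: 569 - 34 = 535
Hours: 8, Minutes: 55


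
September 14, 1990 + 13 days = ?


September 27, 1990

Start: September 14, 1990
Add 13 days
September 14 + 13 = September 27, 1990


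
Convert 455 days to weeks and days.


65 weeks 0 days

Weeks: 455 ÷ 7 = 65 remainder 0


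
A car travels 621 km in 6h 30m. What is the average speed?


Distance: 621 km
Time: 6h 30m = 390 min = 390/60 = 13/2 hours
Speed = 621 ÷ (13/2) = 621 × 2 / 13 = 1242/13 ≈ 95.5 km/h

95.5 km/h


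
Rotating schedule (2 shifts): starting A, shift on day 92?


Shifts: A, B
Start: A (index 0)
Day 92: (0 + 92 - 1) mod 2
= 91 mod 2
= 1
Index 1 → shift B

Shift B


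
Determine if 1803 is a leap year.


Rules: divisible by 4 AND (not by 100 OR by 400)
1803 ÷ 4 = 450 remainder 3 → not divisible by 4
Not divisible by 4 → not a leap year

No


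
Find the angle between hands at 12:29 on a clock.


Hour hand (12 ≡ 0 on the dial): 0×30 + 29×0.5 = 14.5°
Minute hand = 29×6 = 174°
Difference = |14.5 - 174| = 159.5°

159.5°


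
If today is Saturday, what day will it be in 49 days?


Saturday

Start: Saturday (index 5)
(5 + 49) mod 7
= 54 mod 7
= 5
Index 5 → Saturday


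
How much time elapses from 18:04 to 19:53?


End time in minutes: 19×60 + 53 = 1193
Start time in minutes: 18×60 + 4 = 1084
Difference = 1193 - 1084 = 109 minutes
= 1 hours 49 minutes

1h 49m


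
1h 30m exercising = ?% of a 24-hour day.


6.3%

Time: 90 minutes
Day: 1440 minutes
Percentage = (90/1440) × 100 ≈ 6.3%


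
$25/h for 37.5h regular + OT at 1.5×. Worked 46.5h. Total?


Regular: 37.5h × $25 = $937.50
Overtime: 46.5 - 37.5 = 9.0h
OT pay: 9.0h × $25 × 1.5 = $337.50
Total = $937.50 + $337.50 = $1275.00

$1275.00


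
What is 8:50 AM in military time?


Input: 8:50 AM
AM hour stays: 8

08:50


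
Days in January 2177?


31 days

Month: January (month 1)
January has 31 days


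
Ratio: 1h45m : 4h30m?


Duration 1: 105 minutes
Duration 2: 270 minutes
Ratio = 105:270
GCD = 15
Simplified = 7:18
As a decimal: 7/18 ≈ 0.39

7:18 (0.39)


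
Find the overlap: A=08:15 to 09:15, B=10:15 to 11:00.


Meeting A: 495-555 (in minutes from midnight)
Meeting B: 615-660
Overlap start = max(495, 615) = 615
Overlap end = min(555, 660) = 555
Overlap = max(0, 555 - 615) = 0 min

0 minutes


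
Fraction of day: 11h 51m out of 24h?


0.4938 (49.38%)

Total minutes: 11×60 + 51 = 711
Day = 24×60 = 1440 minutes
Fraction = 711/1440 ≈ 0.4938
As a percentage: 711/1440 × 100 ≈ 49.38%


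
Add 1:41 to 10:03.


11:44

Start: 603 minutes from midnight
Add: 101 minutes
Total: 704 minutes
Hours: 704 ÷ 60 = 11 remainder 44


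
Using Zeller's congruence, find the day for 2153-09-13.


Zeller's congruence:
q=13, m=9, k=53, j=21
h = (13 + ⌊13×10/5⌋ + 53 + ⌊53/4⌋ + ⌊21/4⌋ - 2×21) mod 7
= (13 + 26 + 53 + 13 + 5 - 42) mod 7
= 68 mod 7 = 5
h=5 → Thursday

Thursday


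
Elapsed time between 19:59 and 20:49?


End time in minutes: 20×60 + 49 = 1249
Start time in minutes: 19×60 + 59 = 1199
Difference = 1249 - 1199 = 50 minutes
= 0 hours 50 minutes

0h 50m


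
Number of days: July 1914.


Month: July (month 7)
July has 31 days

31 days


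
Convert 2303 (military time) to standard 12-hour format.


Hour: 23
23 - 12 = 11 → PM

11:03 PM


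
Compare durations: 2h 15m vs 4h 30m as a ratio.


1:2 (0.50)

Duration 1: 135 minutes
Duration 2: 270 minutes
Ratio = 135:270
GCD = 135
Simplified = 1:2
As a decimal: 1/2 = 0.50


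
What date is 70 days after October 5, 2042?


December 14, 2042

Start: October 5, 2042
Add 70 days
October 5 → November 1: 31 - 5 + 1 = 27 days (70 - 27 = 43 left)
November 1 → December 1: 30 - 1 + 1 = 30 days (43 - 30 = 13 left)
December 1 + 13 = December 14, 2042


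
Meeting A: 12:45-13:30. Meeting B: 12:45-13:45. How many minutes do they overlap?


Meeting A: 765-810 (in minutes from midnight)
Meeting B: 765-825
Overlap start = max(765, 765) = 765
Overlap end = min(810, 825) = 810
Overlap = max(0, 810 - 765) = 45 min

45 minutes


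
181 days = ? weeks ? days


25 weeks 6 days

Weeks: 181 ÷ 7 = 25 remainder 6


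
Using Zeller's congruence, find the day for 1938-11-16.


Zeller's congruence:
q=16, m=11, k=38, j=19
h = (16 + ⌊13×12/5⌋ + 38 + ⌊38/4⌋ + ⌊19/4⌋ - 2×19) mod 7
= (16 + 31 + 38 + 9 + 4 - 38) mod 7
= 60 mod 7 = 4
h=4 → Wednesday

Wednesday


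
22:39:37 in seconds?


81577 seconds

Hours: 22 × 3600 = 79200
Minutes: 39 × 60 = 2340
Seconds: 37
Total = 79200 + 2340 + 37 = 81577


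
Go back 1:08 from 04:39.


03:31

Start: 279 minutes from midnight
Subtract: 68 minutes
Remaining: 279 - 68 = 211
Hours: 3, Minutes: 31


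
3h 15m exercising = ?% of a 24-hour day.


Time: 195 minutes
Day: 1440 minutes
Percentage = (195/1440) × 100 ≈ 13.5%

13.5%


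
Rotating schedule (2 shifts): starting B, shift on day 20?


Shift A

Shifts: A, B
Start: B (index 1)
Day 20: (1 + 20 - 1) mod 2
= 20 mod 2
= 0
Index 0 → shift A


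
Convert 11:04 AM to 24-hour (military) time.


11:04

Input: 11:04 AM
AM hour stays: 11


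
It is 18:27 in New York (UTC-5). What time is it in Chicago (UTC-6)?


17:27

Time difference = UTC-6 - UTC-5 = -1 hours
New hour = (18 -1) mod 24
= 17 mod 24 = 17
Minutes unchanged → 17:27


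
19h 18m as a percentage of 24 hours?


0.8042 (80.42%)

Total minutes: 19×60 + 18 = 1158
Day = 24×60 = 1440 minutes
Fraction = 1158/1440 ≈ 0.8042
As a percentage: 1158/1440 × 100 ≈ 80.42%


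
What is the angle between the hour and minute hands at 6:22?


59.0°

Hour hand = 6×30 + 22×0.5 = 191.0°
Minute hand = 22×6 = 132°
Difference = |191.0 - 132| = 59.0°


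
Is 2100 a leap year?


Rules: divisible by 4 AND (not by 100 OR by 400)
2100 ÷ 4 = 525 exactly → divisible by 4
2100 ÷ 100 = 21 exactly → divisible by 100
2100 ÷ 400 = 5 remainder 100 → not divisible by 400
Divisible by 100 but not by 400 → not a leap year

No


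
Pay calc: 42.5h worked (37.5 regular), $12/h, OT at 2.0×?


$570.00

Regular: 37.5h × $12 = $450.00
Overtime: 42.5 - 37.5 = 5.0h
OT pay: 5.0h × $12 × 2.0 = $120.00
Total = $450.00 + $120.00 = $570.00


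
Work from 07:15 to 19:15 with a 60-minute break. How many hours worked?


11h 0m (660 minutes)

Total time = (19×60+15) - (7×60+15)
= 1155 - 435 = 720 min
Minus break: 720 - 60 = 660 min
= 11h 0m


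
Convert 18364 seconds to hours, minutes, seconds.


Hours: 18364 ÷ 3600 = 5 remainder 364
Minutes: 364 ÷ 60 = 6 remainder 4
Seconds: 4

5h 6m 4s


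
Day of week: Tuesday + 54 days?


Start: Tuesday (index 1)
(1 + 54) mod 7
= 55 mod 7
= 6
Index 6 → Sunday

Sunday


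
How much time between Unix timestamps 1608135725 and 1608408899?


273174 seconds (75.9 hours / 3.16 days)

Difference = 1608408899 - 1608135725 = 273174 seconds
In hours: 273174 / 3600 ≈ 75.9
In days: 273174 / 86400 ≈ 3.16


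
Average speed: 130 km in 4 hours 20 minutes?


Distance: 130 km
Time: 4h 20m = 260 min = 260/60 = 13/3 hours
Speed = 130 ÷ (13/3) = 130 × 3 / 13 = 390/13 = 30.0 km/h

30.0 km/h


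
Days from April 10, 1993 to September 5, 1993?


148 days

From April 10, 1993 to September 5, 1993
Rest of April 1993: 30 - 10 = 20
Full months: May 31, June 30, July 31, August 31
Days into September 1993: 5
Total = 20 + 31 + 30 + 31 + 31 + 5 = 148 days


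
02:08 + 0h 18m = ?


02:26

Start: 128 minutes from midnight
Add: 18 minutes
Total: 146 minutes
Hours: 146 ÷ 60 = 2 remainder 26


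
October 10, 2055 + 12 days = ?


October 22, 2055

Start: October 10, 2055
Add 12 days
October 10 + 12 = October 22, 2055


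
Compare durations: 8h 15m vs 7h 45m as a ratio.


Duration 1: 495 minutes
Duration 2: 465 minutes
Ratio = 495:465
GCD = 15
Simplified = 33:31
As a decimal: 33/31 ≈ 1.06

33:31 (1.06)


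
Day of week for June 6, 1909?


Sunday

Zeller's congruence:
q=6, m=6, k=9, j=19
h = (6 + ⌊13×7/5⌋ + 9 + ⌊9/4⌋ + ⌊19/4⌋ - 2×19) mod 7
= (6 + 18 + 9 + 2 + 4 - 38) mod 7
= 1 mod 7 = 1
h=1 → Sunday


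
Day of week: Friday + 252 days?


Friday

Start: Friday (index 4)
(4 + 252) mod 7
= 256 mod 7
= 4
Index 4 → Friday


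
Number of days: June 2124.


Month: June (month 6)
June has 30 days

30 days


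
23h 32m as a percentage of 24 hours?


Total minutes: 23×60 + 32 = 1412
Day = 24×60 = 1440 minutes
Fraction = 1412/1440 ≈ 0.9806
As a percentage: 1412/1440 × 100 ≈ 98.06%

0.9806 (98.06%)


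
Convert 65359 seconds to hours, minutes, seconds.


Hours: 65359 ÷ 3600 = 18 remainder 559
Minutes: 559 ÷ 60 = 9 remainder 19
Seconds: 19

18h 9m 19s


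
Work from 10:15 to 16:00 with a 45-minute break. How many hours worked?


Total time = (16×60+0) - (10×60+15)
= 960 - 615 = 345 min
Minus break: 345 - 45 = 300 min
= 5h 0m

5h 0m (300 minutes)


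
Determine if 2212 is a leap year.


Rules: divisible by 4 AND (not by 100 OR by 400)
2212 ÷ 4 = 553 exactly → divisible by 4
2212 ÷ 100 = 22 remainder 12 → not divisible by 100
Divisible by 4 but not by 100 → leap year

Yes


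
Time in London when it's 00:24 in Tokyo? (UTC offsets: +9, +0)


Time difference = UTC+0 - UTC+9 = -9 hours
New hour = (0 -9) mod 24
= -9 mod 24 = 15
Minutes unchanged → 15:24; -9 < 0 → previous day

15:24 (previous day)


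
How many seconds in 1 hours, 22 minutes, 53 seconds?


Hours: 1 × 3600 = 3600
Minutes: 22 × 60 = 1320
Seconds: 53
Total = 3600 + 1320 + 53 = 4973

4973 seconds


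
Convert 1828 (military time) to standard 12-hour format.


Hour: 18
18 - 12 = 6 → PM

6:28 PM


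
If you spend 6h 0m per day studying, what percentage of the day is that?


Time: 360 minutes
Day: 1440 minutes
Percentage = (360/1440) × 100 = 25.0%

25.0%


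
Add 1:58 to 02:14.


04:12

Start: 134 minutes from midnight
Add: 118 minutes
Total: 252 minutes
Hours: 252 ÷ 60 = 4 remainder 12


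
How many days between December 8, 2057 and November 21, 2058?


From December 8, 2057 to November 21, 2058
Rest of December 2057: 31 - 8 = 23
Full months: January 31, February 2058 28, March 31, April 30, May 31, June 30, July 31, August 31, September 30, October 31
Days into November 2058: 21
Total = 23 + 31 + 28 + 31 + 30 + 31 + 30 + 31 + 31 + 30 + 31 + 21 = 348 days

348 days


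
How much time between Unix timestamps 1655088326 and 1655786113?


697787 seconds (193.8 hours / 8.08 days)

Difference = 1655786113 - 1655088326 = 697787 seconds
In hours: 697787 / 3600 ≈ 193.8
In days: 697787 / 86400 ≈ 8.08


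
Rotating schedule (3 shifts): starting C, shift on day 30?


Shift B

Shifts: A, B, C
Start: C (index 2)
Day 30: (2 + 30 - 1) mod 3
= 31 mod 3
= 1
Index 1 → shift B


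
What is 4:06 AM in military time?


04:06

Input: 4:06 AM
AM hour stays: 4


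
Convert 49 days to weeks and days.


Weeks: 49 ÷ 7 = 7 remainder 0

7 weeks 0 days


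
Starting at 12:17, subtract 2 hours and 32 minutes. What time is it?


Start: 737 minutes from midnight
Subtract: 152 minutes
Remaining: 737 - 152 = 585
Hours: 9, Minutes: 45

09:45


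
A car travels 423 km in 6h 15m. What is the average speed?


Distance: 423 km
Time: 6h 15m = 375 min = 375/60 = 25/4 hours
Speed = 423 ÷ (25/4) = 423 × 4 / 25 = 1692/25 ≈ 67.7 km/h

67.7 km/h


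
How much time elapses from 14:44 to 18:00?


End time in minutes: 18×60 + 0 = 1080
Start time in minutes: 14×60 + 44 = 884
Difference = 1080 - 884 = 196 minutes
= 3 hours 16 minutes

3h 16m


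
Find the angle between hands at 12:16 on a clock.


Hour hand (12 ≡ 0 on the dial): 0×30 + 16×0.5 = 8.0°
Minute hand = 16×6 = 96°
Difference = |8.0 - 96| = 88.0°

88.0°


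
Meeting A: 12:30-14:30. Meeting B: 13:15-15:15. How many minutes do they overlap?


Meeting A: 750-870 (in minutes from midnight)
Meeting B: 795-915
Overlap start = max(750, 795) = 795
Overlap end = min(870, 915) = 870
Overlap = max(0, 870 - 795) = 75 min

75 minutes


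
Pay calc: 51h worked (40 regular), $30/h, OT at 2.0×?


$1860.00

Regular: 40h × $30 = $1200.00
Overtime: 51 - 40 = 11h
OT pay: 11h × $30 × 2.0 = $660.00
Total = $1200.00 + $660.00 = $1860.00


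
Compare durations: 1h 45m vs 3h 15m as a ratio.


Duration 1: 105 minutes
Duration 2: 195 minutes
Ratio = 105:195
GCD = 15
Simplified = 7:13
As a decimal: 7/13 ≈ 0.54

7:13 (0.54)


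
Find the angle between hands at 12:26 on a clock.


143.0°

Hour hand (12 ≡ 0 on the dial): 0×30 + 26×0.5 = 13.0°
Minute hand = 26×6 = 156°
Difference = |13.0 - 156| = 143.0°


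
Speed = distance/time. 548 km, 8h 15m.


66.4 km/h

Distance: 548 km
Time: 8h 15m = 495 min = 495/60 = 33/4 hours
Speed = 548 ÷ (33/4) = 548 × 4 / 33 = 2192/33 ≈ 66.4 km/h


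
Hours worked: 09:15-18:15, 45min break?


8h 15m (495 minutes)

Total time = (18×60+15) - (9×60+15)
= 1095 - 555 = 540 min
Minus break: 540 - 45 = 495 min
= 8h 15m


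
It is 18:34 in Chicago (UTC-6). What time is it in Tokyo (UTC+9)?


Time difference = UTC+9 - UTC-6 = +15 hours
New hour = (18 + 15) mod 24
= 33 mod 24 = 9
Minutes unchanged → 09:34; 33 ≥ 24 → next day

09:34 (next day)


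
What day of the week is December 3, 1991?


Zeller's congruence:
q=3, m=12, k=91, j=19
h = (3 + ⌊13×13/5⌋ + 91 + ⌊91/4⌋ + ⌊19/4⌋ - 2×19) mod 7
= (3 + 33 + 91 + 22 + 4 - 38) mod 7
= 115 mod 7 = 3
h=3 → Tuesday

Tuesday


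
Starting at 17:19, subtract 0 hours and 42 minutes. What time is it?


16:37

Start: 1039 minutes from midnight
Subtract: 42 minutes
Remaining: 1039 - 42 = 997
Hours: 16, Minutes: 37


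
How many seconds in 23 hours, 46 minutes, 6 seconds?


85566 seconds

Hours: 23 × 3600 = 82800
Minutes: 46 × 60 = 2760
Seconds: 6
Total = 82800 + 2760 + 6 = 85566


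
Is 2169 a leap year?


Rules: divisible by 4 AND (not by 100 OR by 400)
2169 ÷ 4 = 542 remainder 1 → not divisible by 4
Not divisible by 4 → not a leap year

No


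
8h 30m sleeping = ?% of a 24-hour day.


35.4%

Time: 510 minutes
Day: 1440 minutes
Percentage = (510/1440) × 100 ≈ 35.4%


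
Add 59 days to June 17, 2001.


Start: June 17, 2001
Add 59 days
June 17 → July 1: 30 - 17 + 1 = 14 days (59 - 14 = 45 left)
July 1 → August 1: 31 - 1 + 1 = 31 days (45 - 31 = 14 left)
August 1 + 14 = August 15, 2001

August 15, 2001


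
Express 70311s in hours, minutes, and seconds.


19h 31m 51s

Hours: 70311 ÷ 3600 = 19 remainder 1911
Minutes: 1911 ÷ 60 = 31 remainder 51
Seconds: 51


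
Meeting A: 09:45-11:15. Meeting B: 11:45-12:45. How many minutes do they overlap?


Meeting A: 585-675 (in minutes from midnight)
Meeting B: 705-765
Overlap start = max(585, 705) = 705
Overlap end = min(675, 765) = 675
Overlap = max(0, 675 - 705) = 0 min

0 minutes


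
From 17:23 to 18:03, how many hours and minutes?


End time in minutes: 18×60 + 3 = 1083
Start time in minutes: 17×60 + 23 = 1043
Difference = 1083 - 1043 = 40 minutes
= 0 hours 40 minutes

0h 40m


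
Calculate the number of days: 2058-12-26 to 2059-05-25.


150 days

From December 26, 2058 to May 25, 2059
Rest of December 2058: 31 - 26 = 5
Full months: January 31, February 2059 28, March 31, April 30
Days into May 2059: 25
Total = 5 + 31 + 28 + 31 + 30 + 25 = 150 days


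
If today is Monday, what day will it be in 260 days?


Tuesday

Start: Monday (index 0)
(0 + 260) mod 7
= 260 mod 7
= 1
Index 1 → Tuesday


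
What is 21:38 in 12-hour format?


9:38 PM

Hour: 21
21 - 12 = 9 → PM


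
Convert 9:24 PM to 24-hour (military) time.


Input: 9:24 PM
PM: 9 + 12 = 21

21:24


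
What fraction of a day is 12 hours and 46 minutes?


Total minutes: 12×60 + 46 = 766
Day = 24×60 = 1440 minutes
Fraction = 766/1440 ≈ 0.5319
As a percentage: 766/1440 × 100 ≈ 53.19%

0.5319 (53.19%)


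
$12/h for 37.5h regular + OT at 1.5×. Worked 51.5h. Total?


$702.00

Regular: 37.5h × $12 = $450.00
Overtime: 51.5 - 37.5 = 14.0h
OT pay: 14.0h × $12 × 1.5 = $252.00
Total = $450.00 + $252.00 = $702.00


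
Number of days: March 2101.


Month: March (month 3)
March has 31 days

31 days


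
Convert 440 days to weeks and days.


62 weeks 6 days

Weeks: 440 ÷ 7 = 62 remainder 6


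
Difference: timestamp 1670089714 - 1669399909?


689805 seconds (191.6 hours / 7.98 days)

Difference = 1670089714 - 1669399909 = 689805 seconds
In hours: 689805 / 3600 ≈ 191.6
In days: 689805 / 86400 ≈ 7.98


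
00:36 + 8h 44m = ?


Start: 36 minutes from midnight
Add: 524 minutes
Total: 560 minutes
Hours: 560 ÷ 60 = 9 remainder 20

09:20


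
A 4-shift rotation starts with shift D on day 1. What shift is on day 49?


Shift D

Shifts: A, B, C, D
Start: D (index 3)
Day 49: (3 + 49 - 1) mod 4
= 51 mod 4
= 3
Index 3 → shift D


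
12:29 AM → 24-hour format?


Input: 12:29 AM
12 AM → 00 (midnight)

00:29


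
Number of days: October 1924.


Month: October (month 10)
October has 31 days

31 days


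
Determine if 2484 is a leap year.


Rules: divisible by 4 AND (not by 100 OR by 400)
2484 ÷ 4 = 621 exactly → divisible by 4
2484 ÷ 100 = 24 remainder 84 → not divisible by 100
Divisible by 4 but not by 100 → leap year

Yes


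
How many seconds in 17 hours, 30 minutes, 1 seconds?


63001 seconds

Hours: 17 × 3600 = 61200
Minutes: 30 × 60 = 1800
Seconds: 1
Total = 61200 + 1800 + 1 = 63001


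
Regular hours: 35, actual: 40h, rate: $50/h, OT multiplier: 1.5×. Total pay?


$2125.00

Regular: 35h × $50 = $1750.00
Overtime: 40 - 35 = 5h
OT pay: 5h × $50 × 1.5 = $375.00
Total = $1750.00 + $375.00 = $2125.00


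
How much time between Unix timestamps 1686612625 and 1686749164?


136539 seconds (37.9 hours / 1.58 days)

Difference = 1686749164 - 1686612625 = 136539 seconds
In hours: 136539 / 3600 ≈ 37.9
In days: 136539 / 86400 ≈ 1.58


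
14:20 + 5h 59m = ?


Start: 860 minutes from midnight
Add: 359 minutes
Total: 1219 minutes
Hours: 1219 ÷ 60 = 20 remainder 19

20:19


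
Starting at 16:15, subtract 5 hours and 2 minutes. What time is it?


Start: 975 minutes from midnight
Subtract: 302 minutes
Remaining: 975 - 302 = 673
Hours: 11, Minutes: 13

11:13


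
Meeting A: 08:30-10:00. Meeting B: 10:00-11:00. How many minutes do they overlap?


0 minutes

Meeting A: 510-600 (in minutes from midnight)
Meeting B: 600-660
Overlap start = max(510, 600) = 600
Overlap end = min(600, 660) = 600
Overlap = max(0, 600 - 600) = 0 min


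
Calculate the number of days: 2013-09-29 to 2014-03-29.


181 days

From September 29, 2013 to March 29, 2014
Rest of September 2013: 30 - 29 = 1
Full months: October 31, November 30, December 31, January 31, February 2014 28
Days into March 2014: 29
Total = 1 + 31 + 30 + 31 + 31 + 28 + 29 = 181 days


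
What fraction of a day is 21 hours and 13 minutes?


Total minutes: 21×60 + 13 = 1273
Day = 24×60 = 1440 minutes
Fraction = 1273/1440 ≈ 0.8840
As a percentage: 1273/1440 × 100 ≈ 88.40%

0.8840 (88.40%)


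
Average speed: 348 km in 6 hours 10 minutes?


56.4 km/h

Distance: 348 km
Time: 6h 10m = 370 min = 370/60 = 37/6 hours
Speed = 348 ÷ (37/6) = 348 × 6 / 37 = 2088/37 ≈ 56.4 km/h


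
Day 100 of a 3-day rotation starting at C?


Shift C

Shifts: A, B, C
Start: C (index 2)
Day 100: (2 + 100 - 1) mod 3
= 101 mod 3
= 2
Index 2 → shift C


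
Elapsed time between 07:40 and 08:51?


1h 11m

End time in minutes: 8×60 + 51 = 531
Start time in minutes: 7×60 + 40 = 460
Difference = 531 - 460 = 71 minutes
= 1 hours 11 minutes


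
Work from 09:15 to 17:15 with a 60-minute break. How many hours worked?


7h 0m (420 minutes)

Total time = (17×60+15) - (9×60+15)
= 1035 - 555 = 480 min
Minus break: 480 - 60 = 420 min
= 7h 0m


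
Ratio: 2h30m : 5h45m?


10:23 (0.43)

Duration 1: 150 minutes
Duration 2: 345 minutes
Ratio = 150:345
GCD = 15
Simplified = 10:23
As a decimal: 10/23 ≈ 0.43


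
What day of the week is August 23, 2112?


Tuesday

Zeller's congruence:
q=23, m=8, k=12, j=21
h = (23 + ⌊13×9/5⌋ + 12 + ⌊12/4⌋ + ⌊21/4⌋ - 2×21) mod 7
= (23 + 23 + 12 + 3 + 5 - 42) mod 7
= 24 mod 7 = 3
h=3 → Tuesday


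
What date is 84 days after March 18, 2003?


Start: March 18, 2003
Add 84 days
March 18 → April 1: 31 - 18 + 1 = 14 days (84 - 14 = 70 left)
April 1 → May 1: 30 - 1 + 1 = 30 days (70 - 30 = 40 left)
May 1 → June 1: 31 - 1 + 1 = 31 days (40 - 31 = 9 left)
June 1 + 9 = June 10, 2003

June 10, 2003


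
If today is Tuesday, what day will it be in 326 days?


Start: Tuesday (index 1)
(1 + 326) mod 7
= 327 mod 7
= 5
Index 5 → Saturday

Saturday


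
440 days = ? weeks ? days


Weeks: 440 ÷ 7 = 62 remainder 6

62 weeks 6 days


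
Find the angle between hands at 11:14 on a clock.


Hour hand = 11×30 + 14×0.5 = 337.0°
Minute hand = 14×6 = 84°
Difference = |337.0 - 84| = 253.0°
Since > 180°: 360 - 253.0 = 107.0°

107.0°


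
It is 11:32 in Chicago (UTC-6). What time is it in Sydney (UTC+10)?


Time difference = UTC+10 - UTC-6 = +16 hours
New hour = (11 + 16) mod 24
= 27 mod 24 = 3
Minutes unchanged → 03:32; 27 ≥ 24 → next day

03:32 (next day)


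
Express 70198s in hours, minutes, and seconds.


19h 29m 58s

Hours: 70198 ÷ 3600 = 19 remainder 1798
Minutes: 1798 ÷ 60 = 29 remainder 58
Seconds: 58


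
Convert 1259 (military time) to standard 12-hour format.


Hour: 12
12 → 12 PM (noon)

12:59 PM


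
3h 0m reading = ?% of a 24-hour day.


Time: 180 minutes
Day: 1440 minutes
Percentage = (180/1440) × 100 = 12.5%

12.5%


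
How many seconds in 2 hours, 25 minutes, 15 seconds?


Hours: 2 × 3600 = 7200
Minutes: 25 × 60 = 1500
Seconds: 15
Total = 7200 + 1500 + 15 = 8715

8715 seconds


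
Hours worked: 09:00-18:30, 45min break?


8h 45m (525 minutes)

Total time = (18×60+30) - (9×60+0)
= 1110 - 540 = 570 min
Minus break: 570 - 45 = 525 min
= 8h 45m


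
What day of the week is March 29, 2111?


Zeller's congruence:
q=29, m=3, k=11, j=21
h = (29 + ⌊13×4/5⌋ + 11 + ⌊11/4⌋ + ⌊21/4⌋ - 2×21) mod 7
= (29 + 10 + 11 + 2 + 5 - 42) mod 7
= 15 mod 7 = 1
h=1 → Sunday

Sunday


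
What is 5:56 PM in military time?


17:56

Input: 5:56 PM
PM: 5 + 12 = 17


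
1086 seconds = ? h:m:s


Hours: 1086 ÷ 3600 = 0 remainder 1086
Minutes: 1086 ÷ 60 = 18 remainder 6
Seconds: 6

0h 18m 6s


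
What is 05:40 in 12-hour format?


5:40 AM

Hour: 5
5 < 12 → AM


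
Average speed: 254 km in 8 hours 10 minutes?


Distance: 254 km
Time: 8h 10m = 490 min = 490/60 = 49/6 hours
Speed = 254 ÷ (49/6) = 254 × 6 / 49 = 1524/49 ≈ 31.1 km/h

31.1 km/h


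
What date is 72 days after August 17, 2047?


October 28, 2047

Start: August 17, 2047
Add 72 days
August 17 → September 1: 31 - 17 + 1 = 15 days (72 - 15 = 57 left)
September 1 → October 1: 30 - 1 + 1 = 30 days (57 - 30 = 27 left)
October 1 + 27 = October 28, 2047


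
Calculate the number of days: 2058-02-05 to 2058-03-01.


From February 5, 2058 to March 1, 2058
Rest of February 2058: 28 - 5 = 23
Days into March 2058: 1
Total = 23 + 1 = 24 days

24 days


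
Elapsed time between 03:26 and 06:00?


End time in minutes: 6×60 + 0 = 360
Start time in minutes: 3×60 + 26 = 206
Difference = 360 - 206 = 154 minutes
= 2 hours 34 minutes

2h 34m


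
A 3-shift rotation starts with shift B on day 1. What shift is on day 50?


Shifts: A, B, C
Start: B (index 1)
Day 50: (1 + 50 - 1) mod 3
= 50 mod 3
= 2
Index 2 → shift C

Shift C


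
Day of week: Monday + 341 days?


Start: Monday (index 0)
(0 + 341) mod 7
= 341 mod 7
= 5
Index 5 → Saturday

Saturday


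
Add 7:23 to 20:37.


04:00 (next day)

Start: 1237 minutes from midnight
Add: 443 minutes
Total: 1680 minutes
Hours: 1680 ÷ 60 = 28 remainder 0
28 ≥ 24 → 28 - 24 = 4 (next day)


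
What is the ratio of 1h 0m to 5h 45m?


4:23 (0.17)

Duration 1: 60 minutes
Duration 2: 345 minutes
Ratio = 60:345
GCD = 15
Simplified = 4:23
As a decimal: 4/23 ≈ 0.17


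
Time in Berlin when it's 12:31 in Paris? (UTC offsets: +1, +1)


Time difference = UTC+1 - UTC+1 = +0 hours
New hour = (12 + 0) mod 24
= 12 mod 24 = 12
Minutes unchanged → 12:31

12:31


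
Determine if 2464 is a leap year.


Yes

Rules: divisible by 4 AND (not by 100 OR by 400)
2464 ÷ 4 = 616 exactly → divisible by 4
2464 ÷ 100 = 24 remainder 64 → not divisible by 100
Divisible by 4 but not by 100 → leap year


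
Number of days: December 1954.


31 days

Month: December (month 12)
December has 31 days


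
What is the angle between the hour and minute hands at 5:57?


Hour hand = 5×30 + 57×0.5 = 178.5°
Minute hand = 57×6 = 342°
Difference = |178.5 - 342| = 163.5°

163.5°


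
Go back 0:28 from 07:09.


Start: 429 minutes from midnight
Subtract: 28 minutes
Remaining: 429 - 28 = 401
Hours: 6, Minutes: 41

06:41


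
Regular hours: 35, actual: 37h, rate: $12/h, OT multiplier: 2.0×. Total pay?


$468.00

Regular: 35h × $12 = $420.00
Overtime: 37 - 35 = 2h
OT pay: 2h × $12 × 2.0 = $48.00
Total = $420.00 + $48.00 = $468.00


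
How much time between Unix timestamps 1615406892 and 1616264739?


857847 seconds (238.3 hours / 9.93 days)

Difference = 1616264739 - 1615406892 = 857847 seconds
In hours: 857847 / 3600 ≈ 238.3
In days: 857847 / 86400 ≈ 9.93


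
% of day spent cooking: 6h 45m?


28.1%

Time: 405 minutes
Day: 1440 minutes
Percentage = (405/1440) × 100 ≈ 28.1%


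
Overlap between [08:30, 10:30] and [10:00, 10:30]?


30 minutes

Meeting A: 510-630 (in minutes from midnight)
Meeting B: 600-630
Overlap start = max(510, 600) = 600
Overlap end = min(630, 630) = 630
Overlap = max(0, 630 - 600) = 30 min


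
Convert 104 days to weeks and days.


Weeks: 104 ÷ 7 = 14 remainder 6

14 weeks 6 days


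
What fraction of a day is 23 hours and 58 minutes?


0.9986 (99.86%)

Total minutes: 23×60 + 58 = 1438
Day = 24×60 = 1440 minutes
Fraction = 1438/1440 ≈ 0.9986
As a percentage: 1438/1440 × 100 ≈ 99.86%


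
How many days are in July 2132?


31 days

Month: July (month 7)
July has 31 days


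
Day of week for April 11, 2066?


Sunday

Zeller's congruence:
q=11, m=4, k=66, j=20
h = (11 + ⌊13×5/5⌋ + 66 + ⌊66/4⌋ + ⌊20/4⌋ - 2×20) mod 7
= (11 + 13 + 66 + 16 + 5 - 40) mod 7
= 71 mod 7 = 1
h=1 → Sunday


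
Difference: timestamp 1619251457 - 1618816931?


434526 seconds (120.7 hours / 5.03 days)

Difference = 1619251457 - 1618816931 = 434526 seconds
In hours: 434526 / 3600 ≈ 120.7
In days: 434526 / 86400 ≈ 5.03


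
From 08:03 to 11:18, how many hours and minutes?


3h 15m

End time in minutes: 11×60 + 18 = 678
Start time in minutes: 8×60 + 3 = 483
Difference = 678 - 483 = 195 minutes
= 3 hours 15 minutes


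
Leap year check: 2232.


Yes

Rules: divisible by 4 AND (not by 100 OR by 400)
2232 ÷ 4 = 558 exactly → divisible by 4
2232 ÷ 100 = 22 remainder 32 → not divisible by 100
Divisible by 4 but not by 100 → leap year


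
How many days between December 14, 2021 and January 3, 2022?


20 days

From December 14, 2021 to January 3, 2022
Rest of December 2021: 31 - 14 = 17
Days into January 2022: 3
Total = 17 + 3 = 20 days


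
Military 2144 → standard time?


9:44 PM

Hour: 21
21 - 12 = 9 → PM


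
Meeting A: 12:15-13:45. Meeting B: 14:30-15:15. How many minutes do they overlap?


0 minutes

Meeting A: 735-825 (in minutes from midnight)
Meeting B: 870-915
Overlap start = max(735, 870) = 870
Overlap end = min(825, 915) = 825
Overlap = max(0, 825 - 870) = 0 min


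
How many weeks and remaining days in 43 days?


Weeks: 43 ÷ 7 = 6 remainder 1

6 weeks 1 days


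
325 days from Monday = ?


Start: Monday (index 0)
(0 + 325) mod 7
= 325 mod 7
= 3
Index 3 → Thursday

Thursday


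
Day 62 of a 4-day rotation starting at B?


Shifts: A, B, C, D
Start: B (index 1)
Day 62: (1 + 62 - 1) mod 4
= 62 mod 4
= 2
Index 2 → shift C

Shift C


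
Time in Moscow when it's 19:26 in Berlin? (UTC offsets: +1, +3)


21:26

Time difference = UTC+3 - UTC+1 = +2 hours
New hour = (19 + 2) mod 24
= 21 mod 24 = 21
Minutes unchanged → 21:26


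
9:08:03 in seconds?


32883 seconds

Hours: 9 × 3600 = 32400
Minutes: 8 × 60 = 480
Seconds: 3
Total = 32400 + 480 + 3 = 32883


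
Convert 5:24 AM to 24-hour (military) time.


05:24

Input: 5:24 AM
AM hour stays: 5


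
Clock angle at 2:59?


95.5°

Hour hand = 2×30 + 59×0.5 = 89.5°
Minute hand = 59×6 = 354°
Difference = |89.5 - 354| = 264.5°
Since > 180°: 360 - 264.5 = 95.5°


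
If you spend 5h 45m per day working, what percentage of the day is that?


24.0%

Time: 345 minutes
Day: 1440 minutes
Percentage = (345/1440) × 100 ≈ 24.0%


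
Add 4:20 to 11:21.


15:41

Start: 681 minutes from midnight
Add: 260 minutes
Total: 941 minutes
Hours: 941 ÷ 60 = 15 remainder 41


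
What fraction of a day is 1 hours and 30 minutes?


0.0625 (6.25%)

Total minutes: 1×60 + 30 = 90
Day = 24×60 = 1440 minutes
Fraction = 90/1440 = 0.0625
As a percentage: 90/1440 × 100 = 6.25%


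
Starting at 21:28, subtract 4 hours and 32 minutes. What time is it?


Start: 1288 minutes from midnight
Subtract: 272 minutes
Remaining: 1288 - 272 = 1016
Hours: 16, Minutes: 56

16:56


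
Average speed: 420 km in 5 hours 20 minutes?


78.8 km/h

Distance: 420 km
Time: 5h 20m = 320 min = 320/60 = 16/3 hours
Speed = 420 ÷ (16/3) = 420 × 3 / 16 = 1260/16 ≈ 78.8 km/h


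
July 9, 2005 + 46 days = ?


August 24, 2005

Start: July 9, 2005
Add 46 days
July 9 → August 1: 31 - 9 + 1 = 23 days (46 - 23 = 23 left)
August 1 + 23 = August 24, 2005


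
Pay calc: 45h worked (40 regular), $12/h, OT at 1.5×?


$570.00

Regular: 40h × $12 = $480.00
Overtime: 45 - 40 = 5h
OT pay: 5h × $12 × 1.5 = $90.00
Total = $480.00 + $90.00 = $570.00


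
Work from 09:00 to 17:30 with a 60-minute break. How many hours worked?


7h 30m (450 minutes)

Total time = (17×60+30) - (9×60+0)
= 1050 - 540 = 510 min
Minus break: 510 - 60 = 450 min
= 7h 30m


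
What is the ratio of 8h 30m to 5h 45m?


34:23 (1.48)

Duration 1: 510 minutes
Duration 2: 345 minutes
Ratio = 510:345
GCD = 15
Simplified = 34:23
As a decimal: 34/23 ≈ 1.48


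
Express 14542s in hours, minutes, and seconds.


Hours: 14542 ÷ 3600 = 4 remainder 142
Minutes: 142 ÷ 60 = 2 remainder 22
Seconds: 22

4h 2m 22s


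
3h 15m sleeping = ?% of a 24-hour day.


13.5%

Time: 195 minutes
Day: 1440 minutes
Percentage = (195/1440) × 100 ≈ 13.5%


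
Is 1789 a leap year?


Rules: divisible by 4 AND (not by 100 OR by 400)
1789 ÷ 4 = 447 remainder 1 → not divisible by 4
Not divisible by 4 → not a leap year

No


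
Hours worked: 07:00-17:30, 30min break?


Total time = (17×60+30) - (7×60+0)
= 1050 - 420 = 630 min
Minus break: 630 - 30 = 600 min
= 10h 0m

10h 0m (600 minutes)


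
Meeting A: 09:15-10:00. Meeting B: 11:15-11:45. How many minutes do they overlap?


Meeting A: 555-600 (in minutes from midnight)
Meeting B: 675-705
Overlap start = max(555, 675) = 675
Overlap end = min(600, 705) = 600
Overlap = max(0, 600 - 675) = 0 min

0 minutes


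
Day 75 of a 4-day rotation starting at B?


Shifts: A, B, C, D
Start: B (index 1)
Day 75: (1 + 75 - 1) mod 4
= 75 mod 4
= 3
Index 3 → shift D

Shift D


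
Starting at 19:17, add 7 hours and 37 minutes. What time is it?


02:54 (next day)

Start: 1157 minutes from midnight
Add: 457 minutes
Total: 1614 minutes
Hours: 1614 ÷ 60 = 26 remainder 54
26 ≥ 24 → 26 - 24 = 2 (next day)


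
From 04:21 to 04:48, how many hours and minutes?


0h 27m

End time in minutes: 4×60 + 48 = 288
Start time in minutes: 4×60 + 21 = 261
Difference = 288 - 261 = 27 minutes
= 0 hours 27 minutes


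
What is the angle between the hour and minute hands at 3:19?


Hour hand = 3×30 + 19×0.5 = 99.5°
Minute hand = 19×6 = 114°
Difference = |99.5 - 114| = 14.5°

14.5°


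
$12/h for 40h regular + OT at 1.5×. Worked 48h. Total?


$624.00

Regular: 40h × $12 = $480.00
Overtime: 48 - 40 = 8h
OT pay: 8h × $12 × 1.5 = $144.00
Total = $480.00 + $144.00 = $624.00


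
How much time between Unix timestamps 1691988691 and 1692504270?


515579 seconds (143.2 hours / 5.97 days)

Difference = 1692504270 - 1691988691 = 515579 seconds
In hours: 515579 / 3600 ≈ 143.2
In days: 515579 / 86400 ≈ 5.97


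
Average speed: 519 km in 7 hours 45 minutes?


67.0 km/h

Distance: 519 km
Time: 7h 45m = 465 min = 465/60 = 31/4 hours
Speed = 519 ÷ (31/4) = 519 × 4 / 31 = 2076/31 ≈ 67.0 km/h
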